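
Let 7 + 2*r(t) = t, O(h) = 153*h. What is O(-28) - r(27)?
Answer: -4294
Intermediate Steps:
r(t) = -7/2 + t/2
O(-28) - r(27) = 153*(-28) - (-7/2 + (½)*27) = -4284 - (-7/2 + 27/2) = -4284 - 1*10 = -4284 - 10 = -4294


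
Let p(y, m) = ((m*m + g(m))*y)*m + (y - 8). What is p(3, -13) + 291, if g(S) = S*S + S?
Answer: -12389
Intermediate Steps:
g(S) = S + S**2 (g(S) = S**2 + S = S + S**2)
p(y, m) = -8 + y + m*y*(m**2 + m*(1 + m)) (p(y, m) = ((m*m + m*(1 + m))*y)*m + (y - 8) = ((m**2 + m*(1 + m))*y)*m + (-8 + y) = (y*(m**2 + m*(1 + m)))*m + (-8 + y) = m*y*(m**2 + m*(1 + m)) + (-8 + y) = -8 + y + m*y*(m**2 + m*(1 + m)))
p(3, -13) + 291 = (-8 + 3 + 3*(-13)**2 + 2*3*(-13)**3) + 291 = (-8 + 3 + 3*169 + 2*3*(-2197)) + 291 = (-8 + 3 + 507 - 13182) + 291 = -12680 + 291 = -12389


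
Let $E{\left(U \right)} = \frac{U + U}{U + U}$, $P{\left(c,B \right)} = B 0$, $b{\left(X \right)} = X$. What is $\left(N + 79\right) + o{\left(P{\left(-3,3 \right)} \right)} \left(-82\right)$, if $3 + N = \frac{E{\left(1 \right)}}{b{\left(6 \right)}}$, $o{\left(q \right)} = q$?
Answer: $\frac{457}{6} \approx 76.167$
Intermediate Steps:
$P{\left(c,B \right)} = 0$
$E{\left(U \right)} = 1$ ($E{\left(U \right)} = \frac{2 U}{2 U} = 2 U \frac{1}{2 U} = 1$)
$N = - \frac{17}{6}$ ($N = -3 + 1 \cdot \frac{1}{6} = -3 + \frac{1}{6} = - \frac{17}{6} \approx -2.8333$)
$\left(N + 79\right) + o{\left(P{\left(-3,3 \right)} \right)} \left(-82\right) = \left(- \frac{17}{6} + 79\right) + 0 \left(-82\right) = \frac{457}{6} + 0 = \frac{457}{6}$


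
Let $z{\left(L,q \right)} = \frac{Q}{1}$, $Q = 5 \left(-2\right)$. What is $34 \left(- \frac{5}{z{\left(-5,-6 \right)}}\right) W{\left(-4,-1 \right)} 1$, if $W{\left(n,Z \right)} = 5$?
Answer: $85$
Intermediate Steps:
$Q = -10$
$z{\left(L,q \right)} = -10$ ($z{\left(L,q \right)} = - \frac{10}{1} = \left(-10\right) 1 = -10$)
$34 \left(- \frac{5}{z{\left(-5,-6 \right)}}\right) W{\left(-4,-1 \right)} 1 = 34 \left(- \frac{5}{-10}\right) 5 \cdot 1 = 34 \left(\left(-5\right) \left(- \frac{1}{10}\right)\right) 5 = 34 \cdot \frac{1}{2} \cdot 5 = 17 \cdot 5 = 85$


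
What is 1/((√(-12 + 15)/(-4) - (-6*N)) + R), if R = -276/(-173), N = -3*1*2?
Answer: -5491712/188910359 + 119716*√3/566731077 ≈ -0.028705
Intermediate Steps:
N = -6 (N = -3*2 = -6)
R = 276/173 (R = -276*(-1/173) = 276/173 ≈ 1.5954)
1/((√(-12 + 15)/(-4) - (-6*N)) + R) = 1/((√(-12 + 15)/(-4) - (-6*(-6))) + 276/173) = 1/((-√3/4 - 36) + 276/173) = 1/((-36 - √3/4) + 276/173) = 1/(-5952/173 - √3/4)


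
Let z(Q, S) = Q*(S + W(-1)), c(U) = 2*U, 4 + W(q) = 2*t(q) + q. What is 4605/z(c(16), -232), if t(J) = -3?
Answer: -1535/2592 ≈ -0.59221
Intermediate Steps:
W(q) = -10 + q (W(q) = -4 + (2*(-3) + q) = -4 + (-6 + q) = -10 + q)
z(Q, S) = Q*(-11 + S) (z(Q, S) = Q*(S + (-10 - 1)) = Q*(S - 11) = Q*(-11 + S))
4605/z(c(16), -232) = 4605/(((2*16)*(-11 - 232))) = 4605/((32*(-243))) = 4605/(-7776) = 4605*(-1/7776) = -1535/2592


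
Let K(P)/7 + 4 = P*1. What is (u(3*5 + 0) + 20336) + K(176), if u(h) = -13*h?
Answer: 21345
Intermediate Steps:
K(P) = -28 + 7*P (K(P) = -28 + 7*(P*1) = -28 + 7*P)
(u(3*5 + 0) + 20336) + K(176) = (-13*(3*5 + 0) + 20336) + (-28 + 7*176) = (-13*(15 + 0) + 20336) + (-28 + 1232) = (-13*15 + 20336) + 1204 = (-195 + 20336) + 1204 = 20141 + 1204 = 21345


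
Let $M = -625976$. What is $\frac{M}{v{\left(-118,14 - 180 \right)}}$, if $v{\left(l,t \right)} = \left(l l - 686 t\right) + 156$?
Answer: $- \frac{156494}{31989} \approx -4.8921$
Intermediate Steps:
$v{\left(l,t \right)} = 156 + l^{2} - 686 t$ ($v{\left(l,t \right)} = \left(l^{2} - 686 t\right) + 156 = 156 + l^{2} - 686 t$)
$\frac{M}{v{\left(-118,14 - 180 \right)}} = - \frac{625976}{156 + \left(-118\right)^{2} - 686 \left(14 - 180\right)} = - \frac{625976}{156 + 13924 - -113876} = - \frac{625976}{156 + 13924 + 113876} = - \frac{625976}{127956} = \left(-625976\right) \frac{1}{127956} = - \frac{156494}{31989}$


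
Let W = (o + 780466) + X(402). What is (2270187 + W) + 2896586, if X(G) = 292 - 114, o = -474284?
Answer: 5473133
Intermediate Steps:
X(G) = 178
W = 306360 (W = (-474284 + 780466) + 178 = 306182 + 178 = 306360)
(2270187 + W) + 2896586 = (2270187 + 306360) + 2896586 = 2576547 + 2896586 = 5473133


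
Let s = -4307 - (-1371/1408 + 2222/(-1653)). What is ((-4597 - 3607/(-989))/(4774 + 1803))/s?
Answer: 10573082260224/65168949709490837 ≈ 0.00016224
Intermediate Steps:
s = -10018820329/2327424 (s = -4307 - (-1371*1/1408 + 2222*(-1/1653)) = -4307 - (-1371/1408 - 2222/1653) = -4307 - 1*(-5394839/2327424) = -4307 + 5394839/2327424 = -10018820329/2327424 ≈ -4304.7)
((-4597 - 3607/(-989))/(4774 + 1803))/s = ((-4597 - 3607/(-989))/(4774 + 1803))/(-10018820329/2327424) = ((-4597 - 3607*(-1/989))/6577)*(-2327424/10018820329) = ((-4597 + 3607/989)*(1/6577))*(-2327424/10018820329) = -4542826/989*1/6577*(-2327424/10018820329) = -4542826/6504653*(-2327424/10018820329) = 10573082260224/65168949709490837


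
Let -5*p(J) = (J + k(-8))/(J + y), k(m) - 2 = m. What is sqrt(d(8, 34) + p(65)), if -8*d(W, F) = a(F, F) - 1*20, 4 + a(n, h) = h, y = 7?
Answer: I*sqrt(5090)/60 ≈ 1.1891*I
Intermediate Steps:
k(m) = 2 + m
a(n, h) = -4 + h
d(W, F) = 3 - F/8 (d(W, F) = -((-4 + F) - 1*20)/8 = -((-4 + F) - 20)/8 = -(-24 + F)/8 = 3 - F/8)
p(J) = -(-6 + J)/(5*(7 + J)) (p(J) = -(J + (2 - 8))/(5*(J + 7)) = -(J - 6)/(5*(7 + J)) = -(-6 + J)/(5*(7 + J)))
sqrt(d(8, 34) + p(65)) = sqrt((3 - 1/8*34) + (6 - 1*65)/(5*(7 + 65))) = sqrt((3 - 17/4) + (1/5)*(6 - 65)/72) = sqrt(-5/4 + (1/5)*(1/72)*(-59)) = sqrt(-5/4 - 59/360) = sqrt(-509/360) = I*sqrt(5090)/60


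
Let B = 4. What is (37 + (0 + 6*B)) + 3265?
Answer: 3326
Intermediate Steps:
(37 + (0 + 6*B)) + 3265 = (37 + (0 + 6*4)) + 3265 = (37 + (0 + 24)) + 3265 = (37 + 24) + 3265 = 61 + 3265 = 3326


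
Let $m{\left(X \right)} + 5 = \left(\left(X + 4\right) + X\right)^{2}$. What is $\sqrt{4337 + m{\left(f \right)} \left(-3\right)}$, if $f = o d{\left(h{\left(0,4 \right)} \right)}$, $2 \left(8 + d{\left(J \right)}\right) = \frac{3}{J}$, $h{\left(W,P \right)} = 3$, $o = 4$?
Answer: $8 i \sqrt{79} \approx 71.106 i$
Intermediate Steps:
$d{\left(J \right)} = -8 + \frac{3}{2 J}$ ($d{\left(J \right)} = -8 + \frac{3 \frac{1}{J}}{2} = -8 + \frac{3}{2 J}$)
$f = -30$ ($f = 4 \left(-8 + \frac{3}{2 \cdot 3}\right) = 4 \left(-8 + \frac{3}{2} \cdot \frac{1}{3}\right) = 4 \left(-8 + \frac{1}{2}\right) = 4 \left(- \frac{15}{2}\right) = -30$)
$m{\left(X \right)} = -5 + \left(4 + 2 X\right)^{2}$ ($m{\left(X \right)} = -5 + \left(\left(X + 4\right) + X\right)^{2} = -5 + \left(\left(4 + X\right) + X\right)^{2} = -5 + \left(4 + 2 X\right)^{2}$)
$\sqrt{4337 + m{\left(f \right)} \left(-3\right)} = \sqrt{4337 + \left(-5 + 4 \left(2 - 30\right)^{2}\right) \left(-3\right)} = \sqrt{4337 + \left(-5 + 4 \left(-28\right)^{2}\right) \left(-3\right)} = \sqrt{4337 + \left(-5 + 4 \cdot 784\right) \left(-3\right)} = \sqrt{4337 + \left(-5 + 3136\right) \left(-3\right)} = \sqrt{4337 + 3131 \left(-3\right)} = \sqrt{4337 - 9393} = \sqrt{-5056} = 8 i \sqrt{79}$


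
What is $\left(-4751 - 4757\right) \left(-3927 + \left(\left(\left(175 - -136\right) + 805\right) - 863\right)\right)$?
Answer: $34932392$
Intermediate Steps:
$\left(-4751 - 4757\right) \left(-3927 + \left(\left(\left(175 - -136\right) + 805\right) - 863\right)\right) = - 9508 \left(-3927 + \left(\left(\left(175 + 136\right) + 805\right) - 863\right)\right) = - 9508 \left(-3927 + \left(\left(311 + 805\right) - 863\right)\right) = - 9508 \left(-3927 + \left(1116 - 863\right)\right) = - 9508 \left(-3927 + 253\right) = \left(-9508\right) \left(-3674\right) = 34932392$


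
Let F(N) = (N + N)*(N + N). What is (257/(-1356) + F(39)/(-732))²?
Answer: 494446642561/6841936656 ≈ 72.267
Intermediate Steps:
F(N) = 4*N² (F(N) = (2*N)*(2*N) = 4*N²)
(257/(-1356) + F(39)/(-732))² = (257/(-1356) + (4*39²)/(-732))² = (257*(-1/1356) + (4*1521)*(-1/732))² = (-257/1356 + 6084*(-1/732))² = (-257/1356 - 507/61)² = (-703169/82716)² = 494446642561/6841936656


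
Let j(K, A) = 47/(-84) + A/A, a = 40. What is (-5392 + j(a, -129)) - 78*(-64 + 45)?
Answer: -328403/84 ≈ -3909.6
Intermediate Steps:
j(K, A) = 37/84 (j(K, A) = 47*(-1/84) + 1 = -47/84 + 1 = 37/84)
(-5392 + j(a, -129)) - 78*(-64 + 45) = (-5392 + 37/84) - 78*(-64 + 45) = -452891/84 - 78*(-19) = -452891/84 + 1482 = -328403/84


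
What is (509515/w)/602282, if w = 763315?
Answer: 101903/91946176966 ≈ 1.1083e-6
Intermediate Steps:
(509515/w)/602282 = (509515/763315)/602282 = (509515*(1/763315))*(1/602282) = (101903/152663)*(1/602282) = 101903/91946176966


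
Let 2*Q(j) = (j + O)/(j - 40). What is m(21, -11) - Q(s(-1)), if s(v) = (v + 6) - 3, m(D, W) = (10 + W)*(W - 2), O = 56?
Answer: 523/38 ≈ 13.763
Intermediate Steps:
m(D, W) = (-2 + W)*(10 + W) (m(D, W) = (10 + W)*(-2 + W) = (-2 + W)*(10 + W))
s(v) = 3 + v (s(v) = (6 + v) - 3 = 3 + v)
Q(j) = (56 + j)/(2*(-40 + j)) (Q(j) = ((j + 56)/(j - 40))/2 = ((56 + j)/(-40 + j))/2 = (56 + j)/(2*(-40 + j)))
m(21, -11) - Q(s(-1)) = (-20 + (-11)² + 8*(-11)) - (56 + (3 - 1))/(2*(-40 + (3 - 1))) = (-20 + 121 - 88) - (56 + 2)/(2*(-40 + 2)) = 13 - 58/(2*(-38)) = 13 - (-1)*58/(2*38) = 13 - 1*(-29/38) = 13 + 29/38 = 523/38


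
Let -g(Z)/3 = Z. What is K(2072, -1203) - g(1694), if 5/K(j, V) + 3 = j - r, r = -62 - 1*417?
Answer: 12948941/2548 ≈ 5082.0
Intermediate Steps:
g(Z) = -3*Z
r = -479 (r = -62 - 417 = -479)
K(j, V) = 5/(476 + j) (K(j, V) = 5/(-3 + (j - 1*(-479))) = 5/(-3 + (j + 479)) = 5/(-3 + (479 + j)) = 5/(476 + j))
K(2072, -1203) - g(1694) = 5/(476 + 2072) - (-3)*1694 = 5/2548 - 1*(-5082) = 5*(1/2548) + 5082 = 5/2548 + 5082 = 12948941/2548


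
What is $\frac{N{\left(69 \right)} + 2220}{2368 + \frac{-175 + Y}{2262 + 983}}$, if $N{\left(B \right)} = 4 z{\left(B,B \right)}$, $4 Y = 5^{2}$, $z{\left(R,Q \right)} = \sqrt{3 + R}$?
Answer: $\frac{5763120}{6147193} + \frac{62304 \sqrt{2}}{6147193} \approx 0.95185$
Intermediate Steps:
$Y = \frac{25}{4}$ ($Y = \frac{5^{2}}{4} = \frac{1}{4} \cdot 25 = \frac{25}{4} \approx 6.25$)
$N{\left(B \right)} = 4 \sqrt{3 + B}$
$\frac{N{\left(69 \right)} + 2220}{2368 + \frac{-175 + Y}{2262 + 983}} = \frac{4 \sqrt{3 + 69} + 2220}{2368 + \frac{-175 + \frac{25}{4}}{2262 + 983}} = \frac{4 \sqrt{72} + 2220}{2368 - \frac{675}{4 \cdot 3245}} = \frac{4 \cdot 6 \sqrt{2} + 2220}{2368 - \frac{135}{2596}} = \frac{24 \sqrt{2} + 2220}{2368 - \frac{135}{2596}} = \frac{2220 + 24 \sqrt{2}}{\frac{6147193}{2596}} = \left(2220 + 24 \sqrt{2}\right) \frac{2596}{6147193} = \frac{5763120}{6147193} + \frac{62304 \sqrt{2}}{6147193}$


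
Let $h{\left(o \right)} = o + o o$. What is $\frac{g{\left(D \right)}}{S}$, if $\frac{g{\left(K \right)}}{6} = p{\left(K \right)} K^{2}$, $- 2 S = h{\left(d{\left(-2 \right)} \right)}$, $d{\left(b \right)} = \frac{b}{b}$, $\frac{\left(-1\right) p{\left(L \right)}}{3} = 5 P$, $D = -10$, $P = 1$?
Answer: $9000$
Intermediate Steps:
$p{\left(L \right)} = -15$ ($p{\left(L \right)} = - 3 \cdot 5 \cdot 1 = \left(-3\right) 5 = -15$)
$d{\left(b \right)} = 1$
$h{\left(o \right)} = o + o^{2}$
$S = -1$ ($S = - \frac{1 \left(1 + 1\right)}{2} = - \frac{1 \cdot 2}{2} = \left(- \frac{1}{2}\right) 2 = -1$)
$g{\left(K \right)} = - 90 K^{2}$ ($g{\left(K \right)} = 6 \left(- 15 K^{2}\right) = - 90 K^{2}$)
$\frac{g{\left(D \right)}}{S} = \frac{\left(-90\right) \left(-10\right)^{2}}{-1} = \left(-90\right) 100 \left(-1\right) = \left(-9000\right) \left(-1\right) = 9000$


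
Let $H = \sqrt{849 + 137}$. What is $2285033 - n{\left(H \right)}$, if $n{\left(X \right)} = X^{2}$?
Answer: $2284047$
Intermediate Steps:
$H = \sqrt{986} \approx 31.401$
$2285033 - n{\left(H \right)} = 2285033 - \left(\sqrt{986}\right)^{2} = 2285033 - 986 = 2284047$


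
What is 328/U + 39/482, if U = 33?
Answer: 159383/15906 ≈ 10.020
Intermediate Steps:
328/U + 39/482 = 328/33 + 39/482 = 159383/15906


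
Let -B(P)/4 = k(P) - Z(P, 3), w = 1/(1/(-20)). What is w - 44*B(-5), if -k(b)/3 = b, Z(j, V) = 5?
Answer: 1740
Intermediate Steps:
k(b) = -3*b
w = -20 (w = 1/(-1/20) = -20)
B(P) = 20 + 12*P (B(P) = -4*(-3*P - 1*5) = -4*(-3*P - 5) = -4*(-5 - 3*P) = 20 + 12*P)
w - 44*B(-5) = -20 - 44*(20 + 12*(-5)) = -20 - 44*(20 - 60) = -20 - 44*(-40) = -20 + 1760 = 1740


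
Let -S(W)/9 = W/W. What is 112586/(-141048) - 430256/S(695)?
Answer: 3371429723/70524 ≈ 47805.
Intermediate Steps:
S(W) = -9 (S(W) = -9*W/W = -9*1 = -9)
112586/(-141048) - 430256/S(695) = 112586/(-141048) - 430256/(-9) = 112586*(-1/141048) - 430256*(-⅑) = -56293/70524 + 430256/9 = 3371429723/70524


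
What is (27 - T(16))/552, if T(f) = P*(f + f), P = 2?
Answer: -37/552 ≈ -0.067029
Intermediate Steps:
T(f) = 4*f (T(f) = 2*(f + f) = 2*(2*f) = 4*f)
(27 - T(16))/552 = (27 - 4*16)/552 = (27 - 1*64)*(1/552) = (27 - 64)*(1/552) = -37*1/552 = -37/552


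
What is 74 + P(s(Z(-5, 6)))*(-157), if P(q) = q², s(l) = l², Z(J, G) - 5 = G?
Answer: -2298563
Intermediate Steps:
Z(J, G) = 5 + G
74 + P(s(Z(-5, 6)))*(-157) = 74 + ((5 + 6)²)²*(-157) = 74 + (11²)²*(-157) = 74 + 121²*(-157) = 74 + 14641*(-157) = 74 - 2298637 = -2298563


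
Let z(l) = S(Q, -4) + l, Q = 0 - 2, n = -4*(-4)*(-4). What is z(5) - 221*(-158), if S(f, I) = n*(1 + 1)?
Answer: 34795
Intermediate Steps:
n = -64 (n = 16*(-4) = -64)
Q = -2
S(f, I) = -128 (S(f, I) = -64*(1 + 1) = -64*2 = -128)
z(l) = -128 + l
z(5) - 221*(-158) = (-128 + 5) - 221*(-158) = -123 + 34918 = 34795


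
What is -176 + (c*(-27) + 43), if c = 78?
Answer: -2239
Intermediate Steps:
-176 + (c*(-27) + 43) = -176 + (78*(-27) + 43) = -176 + (-2106 + 43) = -176 - 2063 = -2239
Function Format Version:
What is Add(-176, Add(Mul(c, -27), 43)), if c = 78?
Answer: -2239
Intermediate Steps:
Add(-176, Add(Mul(c, -27), 43)) = Add(-176, Add(Mul(78, -27), 43)) = Add(-176, Add(-2106, 43)) = Add(-176, -2063) = -2239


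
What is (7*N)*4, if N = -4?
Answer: -112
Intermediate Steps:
(7*N)*4 = (7*(-4))*4 = -28*4 = -112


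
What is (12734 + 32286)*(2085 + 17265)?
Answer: 871137000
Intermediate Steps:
(12734 + 32286)*(2085 + 17265) = 45020*19350 = 871137000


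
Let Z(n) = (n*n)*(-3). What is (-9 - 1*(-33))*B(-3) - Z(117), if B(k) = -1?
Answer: 41043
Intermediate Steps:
Z(n) = -3*n² (Z(n) = n²*(-3) = -3*n²)
(-9 - 1*(-33))*B(-3) - Z(117) = (-9 - 1*(-33))*(-1) - (-3)*117² = (-9 + 33)*(-1) - (-3)*13689 = 24*(-1) - 1*(-41067) = -24 + 41067 = 41043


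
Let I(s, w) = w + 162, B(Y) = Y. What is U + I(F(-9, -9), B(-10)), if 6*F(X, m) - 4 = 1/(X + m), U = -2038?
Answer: -1886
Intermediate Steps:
F(X, m) = ⅔ + 1/(6*(X + m))
I(s, w) = 162 + w
U + I(F(-9, -9), B(-10)) = -2038 + (162 - 10) = -2038 + 152 = -1886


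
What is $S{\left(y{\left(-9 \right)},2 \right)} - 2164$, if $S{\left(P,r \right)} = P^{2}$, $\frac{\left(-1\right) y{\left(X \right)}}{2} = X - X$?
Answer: $-2164$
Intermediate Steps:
$y{\left(X \right)} = 0$ ($y{\left(X \right)} = - 2 \left(X - X\right) = \left(-2\right) 0 = 0$)
$S{\left(y{\left(-9 \right)},2 \right)} - 2164 = 0^{2} - 2164 = 0 - 2164 = -2164$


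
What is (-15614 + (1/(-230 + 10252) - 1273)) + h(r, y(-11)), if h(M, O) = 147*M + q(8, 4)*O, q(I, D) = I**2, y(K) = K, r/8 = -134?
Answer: -1755603849/10022 ≈ -1.7518e+5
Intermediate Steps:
r = -1072 (r = 8*(-134) = -1072)
h(M, O) = 64*O + 147*M (h(M, O) = 147*M + 8**2*O = 147*M + 64*O = 64*O + 147*M)
(-15614 + (1/(-230 + 10252) - 1273)) + h(r, y(-11)) = (-15614 + (1/(-230 + 10252) - 1273)) + (64*(-11) + 147*(-1072)) = (-15614 + (1/10022 - 1273)) + (-704 - 157584) = (-15614 + (1/10022 - 1273)) - 158288 = (-15614 - 12758005/10022) - 158288 = -169241513/10022 - 158288 = -1755603849/10022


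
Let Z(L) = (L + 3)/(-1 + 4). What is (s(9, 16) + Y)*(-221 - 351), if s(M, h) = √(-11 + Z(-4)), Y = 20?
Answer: -11440 - 572*I*√102/3 ≈ -11440.0 - 1925.6*I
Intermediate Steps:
Z(L) = 1 + L/3 (Z(L) = (3 + L)/3 = (3 + L)*(⅓) = 1 + L/3)
s(M, h) = I*√102/3 (s(M, h) = √(-11 + (1 + (⅓)*(-4))) = √(-11 + (1 - 4/3)) = √(-11 - ⅓) = √(-34/3) = I*√102/3)
(s(9, 16) + Y)*(-221 - 351) = (I*√102/3 + 20)*(-221 - 351) = (20 + I*√102/3)*(-572) = -11440 - 572*I*√102/3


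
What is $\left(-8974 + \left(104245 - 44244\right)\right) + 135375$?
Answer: $186402$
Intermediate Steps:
$\left(-8974 + \left(104245 - 44244\right)\right) + 135375 = \left(-8974 + 60001\right) + 135375 = 51027 + 135375 = 186402$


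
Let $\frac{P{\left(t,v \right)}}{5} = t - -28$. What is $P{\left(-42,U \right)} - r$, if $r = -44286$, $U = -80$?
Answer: $44216$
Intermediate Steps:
$P{\left(t,v \right)} = 140 + 5 t$ ($P{\left(t,v \right)} = 5 \left(t - -28\right) = 5 \left(t + 28\right) = 5 \left(28 + t\right) = 140 + 5 t$)
$P{\left(-42,U \right)} - r = \left(140 + 5 \left(-42\right)\right) - -44286 = \left(140 - 210\right) + 44286 = -70 + 44286 = 44216$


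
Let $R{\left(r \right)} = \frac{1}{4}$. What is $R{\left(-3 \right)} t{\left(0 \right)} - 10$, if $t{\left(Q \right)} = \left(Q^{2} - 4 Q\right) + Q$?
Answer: $-10$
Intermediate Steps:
$t{\left(Q \right)} = Q^{2} - 3 Q$
$R{\left(r \right)} = \frac{1}{4}$
$R{\left(-3 \right)} t{\left(0 \right)} - 10 = \frac{0 \left(-3 + 0\right)}{4} - 10 = \frac{0 \left(-3\right)}{4} - 10 = \frac{1}{4} \cdot 0 - 10 = 0 - 10 = -10$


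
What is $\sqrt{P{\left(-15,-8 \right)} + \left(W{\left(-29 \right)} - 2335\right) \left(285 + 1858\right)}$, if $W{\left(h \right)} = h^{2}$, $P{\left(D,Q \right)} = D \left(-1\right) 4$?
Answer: $i \sqrt{3201582} \approx 1789.3 i$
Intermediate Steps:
$P{\left(D,Q \right)} = - 4 D$ ($P{\left(D,Q \right)} = - D 4 = - 4 D$)
$\sqrt{P{\left(-15,-8 \right)} + \left(W{\left(-29 \right)} - 2335\right) \left(285 + 1858\right)} = \sqrt{\left(-4\right) \left(-15\right) + \left(\left(-29\right)^{2} - 2335\right) \left(285 + 1858\right)} = \sqrt{60 + \left(841 - 2335\right) 2143} = \sqrt{60 - 3201642} = \sqrt{-3201582} = i \sqrt{3201582}$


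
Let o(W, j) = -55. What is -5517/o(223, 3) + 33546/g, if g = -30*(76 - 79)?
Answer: 78052/165 ≈ 473.04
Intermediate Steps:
g = 90 (g = -30*(-3) = 90)
-5517/o(223, 3) + 33546/g = -5517/(-55) + 33546/90 = -5517*(-1/55) + 33546*(1/90) = 5517/55 + 5591/15 = 78052/165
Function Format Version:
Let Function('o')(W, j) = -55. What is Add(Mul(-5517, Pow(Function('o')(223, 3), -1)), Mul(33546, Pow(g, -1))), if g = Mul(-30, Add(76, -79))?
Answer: Rational(78052, 165) ≈ 473.04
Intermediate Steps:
g = 90 (g = Mul(-30, -3) = 90)
Add(Mul(-5517, Pow(Function('o')(223, 3), -1)), Mul(33546, Pow(g, -1))) = Add(Mul(-5517, Pow(-55, -1)), Mul(33546, Pow(90, -1))) = Add(Mul(-5517, Rational(-1, 55)), Mul(33546, Rational(1, 90))) = Add(Rational(5517, 55), Rational(5591, 15)) = Rational(78052, 165)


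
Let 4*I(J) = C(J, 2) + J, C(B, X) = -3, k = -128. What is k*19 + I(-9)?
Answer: -2435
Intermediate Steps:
I(J) = -¾ + J/4 (I(J) = (-3 + J)/4 = -¾ + J/4)
k*19 + I(-9) = -128*19 + (-¾ + (¼)*(-9)) = -2432 + (-¾ - 9/4) = -2432 - 3 = -2435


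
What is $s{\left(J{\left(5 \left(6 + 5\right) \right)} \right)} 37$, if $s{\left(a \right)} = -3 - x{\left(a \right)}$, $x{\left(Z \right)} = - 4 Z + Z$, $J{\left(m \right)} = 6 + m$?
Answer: $6660$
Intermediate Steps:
$x{\left(Z \right)} = - 3 Z$
$s{\left(a \right)} = -3 + 3 a$ ($s{\left(a \right)} = -3 - - 3 a = -3 + 3 a$)
$s{\left(J{\left(5 \left(6 + 5\right) \right)} \right)} 37 = \left(-3 + 3 \left(6 + 5 \left(6 + 5\right)\right)\right) 37 = \left(-3 + 3 \left(6 + 5 \cdot 11\right)\right) 37 = \left(-3 + 3 \left(6 + 55\right)\right) 37 = \left(-3 + 3 \cdot 61\right) 37 = \left(-3 + 183\right) 37 = 180 \cdot 37 = 6660$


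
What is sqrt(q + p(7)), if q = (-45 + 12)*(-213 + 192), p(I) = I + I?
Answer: sqrt(707) ≈ 26.589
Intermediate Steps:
p(I) = 2*I
q = 693 (q = -33*(-21) = 693)
sqrt(q + p(7)) = sqrt(693 + 2*7) = sqrt(693 + 14) = sqrt(707)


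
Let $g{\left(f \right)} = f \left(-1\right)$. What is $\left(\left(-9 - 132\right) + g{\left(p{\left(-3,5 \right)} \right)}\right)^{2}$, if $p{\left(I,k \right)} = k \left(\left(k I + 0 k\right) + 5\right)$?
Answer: $8281$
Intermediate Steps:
$p{\left(I,k \right)} = k \left(5 + I k\right)$ ($p{\left(I,k \right)} = k \left(\left(I k + 0\right) + 5\right) = k \left(I k + 5\right) = k \left(5 + I k\right)$)
$g{\left(f \right)} = - f$
$\left(\left(-9 - 132\right) + g{\left(p{\left(-3,5 \right)} \right)}\right)^{2} = \left(\left(-9 - 132\right) - 5 \left(5 - 15\right)\right)^{2} = \left(-141 - 5 \left(-10\right)\right)^{2} = \left(-141 - -50\right)^{2} = \left(-141 + 50\right)^{2} = \left(-91\right)^{2} = 8281$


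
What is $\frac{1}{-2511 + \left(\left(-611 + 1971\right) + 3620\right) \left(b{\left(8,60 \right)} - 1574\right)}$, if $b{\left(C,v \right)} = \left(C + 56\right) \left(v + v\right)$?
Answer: $\frac{1}{30405369} \approx 3.2889 \cdot 10^{-8}$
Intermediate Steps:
$b{\left(C,v \right)} = 2 v \left(56 + C\right)$ ($b{\left(C,v \right)} = \left(56 + C\right) 2 v = 2 v \left(56 + C\right)$)
$\frac{1}{-2511 + \left(\left(-611 + 1971\right) + 3620\right) \left(b{\left(8,60 \right)} - 1574\right)} = \frac{1}{-2511 + \left(\left(-611 + 1971\right) + 3620\right) \left(2 \cdot 60 \left(56 + 8\right) - 1574\right)} = \frac{1}{-2511 + \left(1360 + 3620\right) \left(2 \cdot 60 \cdot 64 - 1574\right)} = \frac{1}{-2511 + 4980 \left(7680 - 1574\right)} = \frac{1}{-2511 + 4980 \cdot 6106} = \frac{1}{-2511 + 30407880} = \frac{1}{30405369}$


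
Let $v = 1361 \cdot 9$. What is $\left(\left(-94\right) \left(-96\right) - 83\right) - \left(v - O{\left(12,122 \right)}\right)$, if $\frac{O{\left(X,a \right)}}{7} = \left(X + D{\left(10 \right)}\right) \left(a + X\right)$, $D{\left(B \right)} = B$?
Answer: $17328$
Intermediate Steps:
$v = 12249$
$O{\left(X,a \right)} = 7 \left(10 + X\right) \left(X + a\right)$ ($O{\left(X,a \right)} = 7 \left(X + 10\right) \left(a + X\right) = 7 \left(10 + X\right) \left(X + a\right)$)
$\left(\left(-94\right) \left(-96\right) - 83\right) - \left(v - O{\left(12,122 \right)}\right) = \left(\left(-94\right) \left(-96\right) - 83\right) - \left(12249 - \left(7 \cdot 12^{2} + 70 \cdot 12 + 70 \cdot 122 + 7 \cdot 12 \cdot 122\right)\right) = \left(9024 - 83\right) - \left(12249 - \left(7 \cdot 144 + 840 + 8540 + 10248\right)\right) = 8941 - \left(12249 - \left(1008 + 840 + 8540 + 10248\right)\right) = 8941 - \left(12249 - 20636\right) = 8941 - -8387 = 8941 + 8387 = 17328$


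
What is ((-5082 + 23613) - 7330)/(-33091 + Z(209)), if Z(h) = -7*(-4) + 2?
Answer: -11201/33061 ≈ -0.33880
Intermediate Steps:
Z(h) = 30 (Z(h) = 28 + 2 = 30)
((-5082 + 23613) - 7330)/(-33091 + Z(209)) = ((-5082 + 23613) - 7330)/(-33091 + 30) = (18531 - 7330)/(-33061) = 11201*(-1/33061) = -11201/33061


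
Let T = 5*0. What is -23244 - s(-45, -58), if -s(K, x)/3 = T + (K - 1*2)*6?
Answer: -24090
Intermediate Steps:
T = 0
s(K, x) = 36 - 18*K (s(K, x) = -3*(0 + (K - 1*2)*6) = -3*(0 + (K - 2)*6) = -3*(0 + (-2 + K)*6) = -3*(0 + (-12 + 6*K)) = -3*(-12 + 6*K) = 36 - 18*K)
-23244 - s(-45, -58) = -23244 - (36 - 18*(-45)) = -23244 - (36 + 810) = -23244 - 1*846 = -23244 - 846 = -24090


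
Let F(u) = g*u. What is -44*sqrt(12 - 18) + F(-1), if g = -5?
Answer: 5 - 44*I*sqrt(6) ≈ 5.0 - 107.78*I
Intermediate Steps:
F(u) = -5*u
-44*sqrt(12 - 18) + F(-1) = -44*sqrt(12 - 18) - 5*(-1) = -44*I*sqrt(6) + 5 = 5 - 44*I*sqrt(6)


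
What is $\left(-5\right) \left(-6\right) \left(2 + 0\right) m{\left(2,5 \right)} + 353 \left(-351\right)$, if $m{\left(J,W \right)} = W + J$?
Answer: $-123483$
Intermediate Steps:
$m{\left(J,W \right)} = J + W$
$\left(-5\right) \left(-6\right) \left(2 + 0\right) m{\left(2,5 \right)} + 353 \left(-351\right) = \left(-5\right) \left(-6\right) \left(2 + 0\right) \left(2 + 5\right) + 353 \left(-351\right) = 30 \cdot 2 \cdot 7 - 123903 = 30 \cdot 14 - 123903 = 420 - 123903 = -123483$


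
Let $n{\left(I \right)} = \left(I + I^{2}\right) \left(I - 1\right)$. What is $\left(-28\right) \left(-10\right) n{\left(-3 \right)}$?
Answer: $-6720$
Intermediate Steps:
$n{\left(I \right)} = \left(-1 + I\right) \left(I + I^{2}\right)$ ($n{\left(I \right)} = \left(I + I^{2}\right) \left(-1 + I\right) = \left(-1 + I\right) \left(I + I^{2}\right)$)
$\left(-28\right) \left(-10\right) n{\left(-3 \right)} = \left(-28\right) \left(-10\right) \left(\left(-3\right)^{3} - -3\right) = 280 \left(-27 + 3\right) = 280 \left(-24\right) = -6720$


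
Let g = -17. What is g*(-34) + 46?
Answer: 624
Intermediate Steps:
g*(-34) + 46 = -17*(-34) + 46 = 578 + 46 = 624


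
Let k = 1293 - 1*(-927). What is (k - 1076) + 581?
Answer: 1725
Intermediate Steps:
k = 2220 (k = 1293 + 927 = 2220)
(k - 1076) + 581 = (2220 - 1076) + 581 = 1144 + 581 = 1725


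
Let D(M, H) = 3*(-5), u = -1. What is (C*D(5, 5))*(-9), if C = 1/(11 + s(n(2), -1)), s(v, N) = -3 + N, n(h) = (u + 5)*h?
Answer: 135/7 ≈ 19.286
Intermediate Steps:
n(h) = 4*h (n(h) = (-1 + 5)*h = 4*h)
D(M, H) = -15
C = ⅐ (C = 1/(11 + (-3 - 1)) = 1/(11 - 4) = 1/7 = ⅐ ≈ 0.14286)
(C*D(5, 5))*(-9) = ((⅐)*(-15))*(-9) = -15/7*(-9) = 135/7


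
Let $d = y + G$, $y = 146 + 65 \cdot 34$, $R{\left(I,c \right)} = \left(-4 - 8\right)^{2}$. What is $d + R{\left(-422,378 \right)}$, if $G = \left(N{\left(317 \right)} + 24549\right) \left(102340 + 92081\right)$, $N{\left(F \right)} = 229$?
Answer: $4817366038$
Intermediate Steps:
$R{\left(I,c \right)} = 144$ ($R{\left(I,c \right)} = \left(-12\right)^{2} = 144$)
$y = 2356$ ($y = 146 + 2210 = 2356$)
$G = 4817363538$ ($G = \left(229 + 24549\right) \left(102340 + 92081\right) = 24778 \cdot 194421 = 4817363538$)
$d = 4817365894$ ($d = 2356 + 4817363538 = 4817365894$)
$d + R{\left(-422,378 \right)} = 4817365894 + 144 = 4817366038$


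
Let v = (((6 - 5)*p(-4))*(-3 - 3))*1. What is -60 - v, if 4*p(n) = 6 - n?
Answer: -45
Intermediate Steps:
p(n) = 3/2 - n/4 (p(n) = (6 - n)/4 = 3/2 - n/4)
v = -15 (v = (((6 - 5)*(3/2 - ¼*(-4)))*(-3 - 3))*1 = ((1*(3/2 + 1))*(-6))*1 = ((1*(5/2))*(-6))*1 = ((5/2)*(-6))*1 = -15*1 = -15)
-60 - v = -60 - 1*(-15) = -60 + 15 = -45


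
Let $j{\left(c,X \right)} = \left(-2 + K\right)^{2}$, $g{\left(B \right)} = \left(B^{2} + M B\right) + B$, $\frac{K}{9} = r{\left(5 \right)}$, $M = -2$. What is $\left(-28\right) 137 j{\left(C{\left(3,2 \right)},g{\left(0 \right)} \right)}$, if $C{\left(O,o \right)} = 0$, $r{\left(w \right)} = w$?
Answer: $-7092764$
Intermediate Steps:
$K = 45$ ($K = 9 \cdot 5 = 45$)
$g{\left(B \right)} = B^{2} - B$ ($g{\left(B \right)} = \left(B^{2} - 2 B\right) + B = B^{2} - B$)
$j{\left(c,X \right)} = 1849$ ($j{\left(c,X \right)} = \left(-2 + 45\right)^{2} = 43^{2} = 1849$)
$\left(-28\right) 137 j{\left(C{\left(3,2 \right)},g{\left(0 \right)} \right)} = \left(-28\right) 137 \cdot 1849 = \left(-3836\right) 1849 = -7092764$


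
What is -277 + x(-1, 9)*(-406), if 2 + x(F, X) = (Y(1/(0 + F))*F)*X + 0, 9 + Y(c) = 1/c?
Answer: -36005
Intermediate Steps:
Y(c) = -9 + 1/c
x(F, X) = -2 + F*X*(-9 + F) (x(F, X) = -2 + (((-9 + 1/(1/(0 + F)))*F)*X + 0) = -2 + (((-9 + 1/(1/F))*F)*X + 0) = -2 + (((-9 + F)*F)*X + 0) = -2 + ((F*(-9 + F))*X + 0) = -2 + (F*X*(-9 + F) + 0) = -2 + F*X*(-9 + F))
-277 + x(-1, 9)*(-406) = -277 + (-2 - 1*9*(-9 - 1))*(-406) = -277 + (-2 - 1*9*(-10))*(-406) = -277 + (-2 + 90)*(-406) = -277 + 88*(-406) = -277 - 35728 = -36005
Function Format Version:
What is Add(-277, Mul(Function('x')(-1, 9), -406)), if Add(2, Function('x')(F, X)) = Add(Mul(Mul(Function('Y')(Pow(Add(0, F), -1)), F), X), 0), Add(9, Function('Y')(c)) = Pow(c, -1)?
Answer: -36005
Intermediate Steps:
Function('Y')(c) = Add(-9, Pow(c, -1))
Function('x')(F, X) = Add(-2, Mul(F, X, Add(-9, F))) (Function('x')(F, X) = Add(-2, Add(Mul(Mul(Add(-9, Pow(Pow(Add(0, F), -1), -1)), F), X), 0)) = Add(-2, Add(Mul(Mul(Add(-9, Pow(Pow(F, -1), -1)), F), X), 0)) = Add(-2, Add(Mul(Mul(Add(-9, F), F), X), 0)) = Add(-2, Add(Mul(Mul(F, Add(-9, F)), X), 0)) = Add(-2, Add(Mul(F, X, Add(-9, F)), 0)) = Add(-2, Mul(F, X, Add(-9, F))))
Add(-277, Mul(Function('x')(-1, 9), -406)) = Add(-277, Mul(Add(-2, Mul(-1, 9, Add(-9, -1))), -406)) = Add(-277, Mul(Add(-2, Mul(-1, 9, -10)), -406)) = Add(-277, Mul(Add(-2, 90), -406)) = Add(-277, Mul(88, -406)) = Add(-277, -35728) = -36005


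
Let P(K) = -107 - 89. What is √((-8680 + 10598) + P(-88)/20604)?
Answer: √50889659919/5151 ≈ 43.795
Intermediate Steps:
P(K) = -196
√((-8680 + 10598) + P(-88)/20604) = √((-8680 + 10598) - 196/20604) = √(1918 - 196*1/20604) = √(1918 - 49/5151) = √(9879569/5151) = √50889659919/5151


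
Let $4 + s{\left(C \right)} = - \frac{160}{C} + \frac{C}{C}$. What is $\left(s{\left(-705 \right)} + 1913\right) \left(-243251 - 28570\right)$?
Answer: $- \frac{24404270594}{47} \approx -5.1924 \cdot 10^{8}$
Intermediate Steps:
$s{\left(C \right)} = -3 - \frac{160}{C}$ ($s{\left(C \right)} = -4 - \left(\frac{160}{C} - \frac{C}{C}\right) = -4 + \left(- \frac{160}{C} + 1\right) = -4 + \left(1 - \frac{160}{C}\right) = -3 - \frac{160}{C}$)
$\left(s{\left(-705 \right)} + 1913\right) \left(-243251 - 28570\right) = \left(\left(-3 - \frac{160}{-705}\right) + 1913\right) \left(-243251 - 28570\right) = \left(\left(-3 - - \frac{32}{141}\right) + 1913\right) \left(-271821\right) = \left(\left(-3 + \frac{32}{141}\right) + 1913\right) \left(-271821\right) = \left(- \frac{391}{141} + 1913\right) \left(-271821\right) = \frac{269342}{141} \left(-271821\right) = - \frac{24404270594}{47}$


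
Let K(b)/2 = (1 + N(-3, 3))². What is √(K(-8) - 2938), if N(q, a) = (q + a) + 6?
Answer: 2*I*√710 ≈ 53.292*I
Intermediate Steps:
N(q, a) = 6 + a + q (N(q, a) = (a + q) + 6 = 6 + a + q)
K(b) = 98 (K(b) = 2*(1 + (6 + 3 - 3))² = 2*(1 + 6)² = 2*7² = 2*49 = 98)
√(K(-8) - 2938) = √(98 - 2938) = √(-2840) = 2*I*√710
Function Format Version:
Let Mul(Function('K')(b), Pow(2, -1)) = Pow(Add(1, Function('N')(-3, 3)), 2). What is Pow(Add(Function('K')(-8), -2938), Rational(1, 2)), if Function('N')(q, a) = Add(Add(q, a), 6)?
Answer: Mul(2, I, Pow(710, Rational(1, 2))) ≈ Mul(53.292, I)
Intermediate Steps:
Function('N')(q, a) = Add(6, a, q) (Function('N')(q, a) = Add(Add(a, q), 6) = Add(6, a, q))
Function('K')(b) = 98 (Function('K')(b) = Mul(2, Pow(Add(1, Add(6, 3, -3)), 2)) = Mul(2, Pow(Add(1, 6), 2)) = Mul(2, Pow(7, 2)) = Mul(2, 49) = 98)
Pow(Add(Function('K')(-8), -2938), Rational(1, 2)) = Pow(Add(98, -2938), Rational(1, 2)) = Pow(-2840, Rational(1, 2)) = Mul(2, I, Pow(710, Rational(1, 2)))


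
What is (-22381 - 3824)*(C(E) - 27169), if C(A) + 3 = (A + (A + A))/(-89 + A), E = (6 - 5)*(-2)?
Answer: 64795688430/91 ≈ 7.1204e+8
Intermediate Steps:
E = -2 (E = 1*(-2) = -2)
C(A) = -3 + 3*A/(-89 + A) (C(A) = -3 + (A + (A + A))/(-89 + A) = -3 + (A + 2*A)/(-89 + A) = -3 + (3*A)/(-89 + A) = -3 + 3*A/(-89 + A))
(-22381 - 3824)*(C(E) - 27169) = (-22381 - 3824)*(267/(-89 - 2) - 27169) = -26205*(267/(-91) - 27169) = -26205*(267*(-1/91) - 27169) = -26205*(-267/91 - 27169) = -26205*(-2472646/91) = 64795688430/91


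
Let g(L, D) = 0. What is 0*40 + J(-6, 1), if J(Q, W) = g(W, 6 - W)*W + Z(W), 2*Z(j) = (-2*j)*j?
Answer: -1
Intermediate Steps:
Z(j) = -j**2 (Z(j) = ((-2*j)*j)/2 = (-2*j**2)/2 = -j**2)
J(Q, W) = -W**2 (J(Q, W) = 0*W - W**2 = 0 - W**2 = -W**2)
0*40 + J(-6, 1) = 0*40 - 1*1**2 = 0 - 1*1 = 0 - 1 = -1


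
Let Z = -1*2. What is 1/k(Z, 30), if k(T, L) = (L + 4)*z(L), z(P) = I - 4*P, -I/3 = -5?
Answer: -1/3570 ≈ -0.00028011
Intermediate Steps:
I = 15 (I = -3*(-5) = 15)
z(P) = 15 - 4*P
Z = -2
k(T, L) = (4 + L)*(15 - 4*L) (k(T, L) = (L + 4)*(15 - 4*L) = (4 + L)*(15 - 4*L))
1/k(Z, 30) = 1/(60 - 1*30 - 4*30²) = 1/(60 - 30 - 4*900) = 1/(60 - 30 - 3600) = 1/(-3570) = -1/3570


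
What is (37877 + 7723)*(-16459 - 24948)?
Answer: -1888159200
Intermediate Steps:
(37877 + 7723)*(-16459 - 24948) = 45600*(-41407) = -1888159200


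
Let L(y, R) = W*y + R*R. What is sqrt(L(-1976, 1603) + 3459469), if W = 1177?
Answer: 11*sqrt(30606) ≈ 1924.4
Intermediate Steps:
L(y, R) = R**2 + 1177*y (L(y, R) = 1177*y + R*R = 1177*y + R**2 = R**2 + 1177*y)
sqrt(L(-1976, 1603) + 3459469) = sqrt((1603**2 + 1177*(-1976)) + 3459469) = sqrt((2569609 - 2325752) + 3459469) = sqrt(243857 + 3459469) = sqrt(3703326) = 11*sqrt(30606)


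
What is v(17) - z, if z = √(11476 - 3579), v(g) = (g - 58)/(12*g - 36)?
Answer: -41/168 - √7897 ≈ -89.109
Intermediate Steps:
v(g) = (-58 + g)/(-36 + 12*g)
z = √7897 ≈ 88.865
v(17) - z = (-58 + 17)/(12*(-3 + 17)) - √7897 = (1/12)*(-41)/14 - √7897 = (1/12)*(1/14)*(-41) - √7897 = -41/168 - √7897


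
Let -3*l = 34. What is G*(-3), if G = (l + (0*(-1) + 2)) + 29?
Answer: -59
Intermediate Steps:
l = -34/3 (l = -⅓*34 = -34/3 ≈ -11.333)
G = 59/3 (G = (-34/3 + (0*(-1) + 2)) + 29 = (-34/3 + (0 + 2)) + 29 = (-34/3 + 2) + 29 = -28/3 + 29 = 59/3 ≈ 19.667)
G*(-3) = (59/3)*(-3) = -59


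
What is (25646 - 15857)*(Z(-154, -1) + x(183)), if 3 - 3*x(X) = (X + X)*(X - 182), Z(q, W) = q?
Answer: -2691975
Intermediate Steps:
x(X) = 1 - 2*X*(-182 + X)/3 (x(X) = 1 - (X + X)*(X - 182)/3 = 1 - 2*X*(-182 + X)/3)
(25646 - 15857)*(Z(-154, -1) + x(183)) = (25646 - 15857)*(-154 + (1 - ⅔*183² + (364/3)*183)) = 9789*(-154 + (1 - ⅔*33489 + 22204)) = 9789*(-154 + (1 - 22326 + 22204)) = 9789*(-154 - 121) = 9789*(-275) = -2691975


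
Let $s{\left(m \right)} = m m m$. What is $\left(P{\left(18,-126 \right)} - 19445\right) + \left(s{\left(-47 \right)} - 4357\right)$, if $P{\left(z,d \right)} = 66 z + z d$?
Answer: $-128705$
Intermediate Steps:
$P{\left(z,d \right)} = 66 z + d z$
$s{\left(m \right)} = m^{3}$ ($s{\left(m \right)} = m^{2} m = m^{3}$)
$\left(P{\left(18,-126 \right)} - 19445\right) + \left(s{\left(-47 \right)} - 4357\right) = \left(18 \left(66 - 126\right) - 19445\right) + \left(\left(-47\right)^{3} - 4357\right) = \left(18 \left(-60\right) - 19445\right) - 108180 = \left(-1080 - 19445\right) - 108180 = -20525 - 108180 = -128705$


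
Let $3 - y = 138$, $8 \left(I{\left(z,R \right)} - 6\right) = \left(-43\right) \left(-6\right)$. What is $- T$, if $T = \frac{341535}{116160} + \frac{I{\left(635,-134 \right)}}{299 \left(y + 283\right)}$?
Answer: $- \frac{251967499}{85671872} \approx -2.9411$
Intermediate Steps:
$I{\left(z,R \right)} = \frac{153}{4}$ ($I{\left(z,R \right)} = 6 + \frac{\left(-43\right) \left(-6\right)}{8} = 6 + \frac{1}{8} \cdot 258 = 6 + \frac{129}{4} = \frac{153}{4}$)
$y = -135$ ($y = 3 - 138 = -135$)
$T = \frac{251967499}{85671872}$ ($T = \frac{341535}{116160} + \frac{153}{4 \cdot 299 \left(-135 + 283\right)} = 341535 \cdot \frac{1}{116160} + \frac{153}{4 \cdot 299 \cdot 148} = \frac{22769}{7744} + \frac{153}{4 \cdot 44252} = \frac{22769}{7744} + \frac{153}{4} \cdot \frac{1}{44252} = \frac{22769}{7744} + \frac{153}{177008} = \frac{251967499}{85671872} \approx 2.9411$)
$- T = \left(-1\right) \frac{251967499}{85671872} = - \frac{251967499}{85671872}$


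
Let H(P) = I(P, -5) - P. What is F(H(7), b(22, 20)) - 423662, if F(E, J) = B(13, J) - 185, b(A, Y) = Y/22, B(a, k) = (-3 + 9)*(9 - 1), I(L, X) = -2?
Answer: -423799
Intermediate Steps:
B(a, k) = 48 (B(a, k) = 6*8 = 48)
H(P) = -2 - P
b(A, Y) = Y/22 (b(A, Y) = Y*(1/22) = Y/22)
F(E, J) = -137 (F(E, J) = 48 - 185 = -137)
F(H(7), b(22, 20)) - 423662 = -137 - 423662 = -423799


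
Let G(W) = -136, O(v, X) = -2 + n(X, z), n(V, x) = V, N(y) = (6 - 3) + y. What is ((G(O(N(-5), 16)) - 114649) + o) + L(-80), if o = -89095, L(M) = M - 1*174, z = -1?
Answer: -204134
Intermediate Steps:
N(y) = 3 + y
L(M) = -174 + M (L(M) = M - 174 = -174 + M)
O(v, X) = -2 + X
((G(O(N(-5), 16)) - 114649) + o) + L(-80) = ((-136 - 114649) - 89095) + (-174 - 80) = (-114785 - 89095) - 254 = -203880 - 254 = -204134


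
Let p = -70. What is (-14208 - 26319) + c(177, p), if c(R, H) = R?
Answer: -40350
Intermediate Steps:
(-14208 - 26319) + c(177, p) = (-14208 - 26319) + 177 = -40527 + 177 = -40350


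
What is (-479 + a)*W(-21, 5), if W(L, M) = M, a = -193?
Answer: -3360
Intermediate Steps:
(-479 + a)*W(-21, 5) = (-479 - 193)*5 = -672*5 = -3360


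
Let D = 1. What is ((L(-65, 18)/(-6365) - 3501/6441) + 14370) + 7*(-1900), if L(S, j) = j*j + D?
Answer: 153832896/143849 ≈ 1069.4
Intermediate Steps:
L(S, j) = 1 + j² (L(S, j) = j*j + 1 = j² + 1 = 1 + j²)
((L(-65, 18)/(-6365) - 3501/6441) + 14370) + 7*(-1900) = (((1 + 18²)/(-6365) - 3501/6441) + 14370) + 7*(-1900) = (((1 + 324)*(-1/6365) - 3501*1/6441) + 14370) - 13300 = ((325*(-1/6365) - 1167/2147) + 14370) - 13300 = ((-65/1273 - 1167/2147) + 14370) - 13300 = (-85534/143849 + 14370) - 13300 = 2067024596/143849 - 13300 = 153832896/143849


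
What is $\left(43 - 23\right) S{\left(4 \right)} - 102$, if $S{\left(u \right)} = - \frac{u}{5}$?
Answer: $-118$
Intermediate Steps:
$S{\left(u \right)} = - \frac{u}{5}$
$\left(43 - 23\right) S{\left(4 \right)} - 102 = \left(43 - 23\right) \left(\left(- \frac{1}{5}\right) 4\right) - 102 = \left(43 - 23\right) \left(- \frac{4}{5}\right) - 102 = 20 \left(- \frac{4}{5}\right) - 102 = -16 - 102 = -118$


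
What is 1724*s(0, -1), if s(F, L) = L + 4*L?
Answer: -8620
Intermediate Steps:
s(F, L) = 5*L
1724*s(0, -1) = 1724*(5*(-1)) = 1724*(-5) = -8620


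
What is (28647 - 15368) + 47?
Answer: 13326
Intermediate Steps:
(28647 - 15368) + 47 = 13279 + 47 = 13326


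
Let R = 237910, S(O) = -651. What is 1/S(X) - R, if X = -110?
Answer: -154879411/651 ≈ -2.3791e+5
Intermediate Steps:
1/S(X) - R = 1/(-651) - 1*237910 = -1/651 - 237910 = -154879411/651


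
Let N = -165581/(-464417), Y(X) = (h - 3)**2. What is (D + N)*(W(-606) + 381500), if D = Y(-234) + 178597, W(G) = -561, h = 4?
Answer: 31596647441917233/464417 ≈ 6.8035e+10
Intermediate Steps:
Y(X) = 1 (Y(X) = (4 - 3)**2 = 1**2 = 1)
N = 165581/464417 (N = -165581*(-1/464417) = 165581/464417 ≈ 0.35653)
D = 178598 (D = 1 + 178597 = 178598)
(D + N)*(W(-606) + 381500) = (178598 + 165581/464417)*(-561 + 381500) = (82944112947/464417)*380939 = 31596647441917233/464417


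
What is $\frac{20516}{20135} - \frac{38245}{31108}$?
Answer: $- \frac{131851347}{626359580} \approx -0.2105$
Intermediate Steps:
$\frac{20516}{20135} - \frac{38245}{31108} = - \frac{131851347}{626359580}$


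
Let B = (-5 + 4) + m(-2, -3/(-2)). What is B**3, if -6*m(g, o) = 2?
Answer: -64/27 ≈ -2.3704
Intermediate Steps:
m(g, o) = -1/3 (m(g, o) = -1/6*2 = -1/3)
B = -4/3 (B = (-5 + 4) - 1/3 = -1 - 1/3 = -4/3 ≈ -1.3333)
B**3 = (-4/3)**3 = -64/27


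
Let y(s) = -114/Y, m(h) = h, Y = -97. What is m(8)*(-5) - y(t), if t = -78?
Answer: -3994/97 ≈ -41.175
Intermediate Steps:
y(s) = 114/97 (y(s) = -114/(-97) = -114*(-1/97) = 114/97)
m(8)*(-5) - y(t) = 8*(-5) - 1*114/97 = -40 - 114/97 = -3994/97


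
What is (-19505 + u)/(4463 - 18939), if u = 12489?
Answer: 1754/3619 ≈ 0.48466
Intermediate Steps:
(-19505 + u)/(4463 - 18939) = (-19505 + 12489)/(4463 - 18939) = -7016/(-14476) = -7016*(-1/14476) = 1754/3619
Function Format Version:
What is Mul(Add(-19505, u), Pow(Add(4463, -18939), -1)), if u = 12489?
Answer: Rational(1754, 3619) ≈ 0.48466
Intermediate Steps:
Mul(Add(-19505, u), Pow(Add(4463, -18939), -1)) = Mul(Add(-19505, 12489), Pow(Add(4463, -18939), -1)) = Mul(-7016, Pow(-14476, -1)) = Mul(-7016, Rational(-1, 14476)) = Rational(1754, 3619)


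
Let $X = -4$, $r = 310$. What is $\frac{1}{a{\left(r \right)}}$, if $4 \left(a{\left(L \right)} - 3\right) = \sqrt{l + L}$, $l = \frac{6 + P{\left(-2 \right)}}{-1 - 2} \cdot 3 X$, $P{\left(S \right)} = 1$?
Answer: $- \frac{24}{97} + \frac{26 \sqrt{2}}{97} \approx 0.13164$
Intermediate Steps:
$l = 28$ ($l = \frac{6 + 1}{-1 - 2} \cdot 3 \left(-4\right) = \frac{7}{-3} \cdot 3 \left(-4\right) = 7 \left(- \frac{1}{3}\right) 3 \left(-4\right) = \left(- \frac{7}{3}\right) 3 \left(-4\right) = \left(-7\right) \left(-4\right) = 28$)
$a{\left(L \right)} = 3 + \frac{\sqrt{28 + L}}{4}$
$\frac{1}{a{\left(r \right)}} = \frac{1}{3 + \frac{\sqrt{28 + 310}}{4}} = \frac{1}{3 + \frac{\sqrt{338}}{4}} = \frac{1}{3 + \frac{13 \sqrt{2}}{4}}$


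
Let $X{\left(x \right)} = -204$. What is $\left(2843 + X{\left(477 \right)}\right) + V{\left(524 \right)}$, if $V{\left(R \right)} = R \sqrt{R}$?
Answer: $2639 + 1048 \sqrt{131} \approx 14634.0$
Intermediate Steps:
$V{\left(R \right)} = R^{\frac{3}{2}}$
$\left(2843 + X{\left(477 \right)}\right) + V{\left(524 \right)} = \left(2843 - 204\right) + 524^{\frac{3}{2}} = 2639 + 1048 \sqrt{131}$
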